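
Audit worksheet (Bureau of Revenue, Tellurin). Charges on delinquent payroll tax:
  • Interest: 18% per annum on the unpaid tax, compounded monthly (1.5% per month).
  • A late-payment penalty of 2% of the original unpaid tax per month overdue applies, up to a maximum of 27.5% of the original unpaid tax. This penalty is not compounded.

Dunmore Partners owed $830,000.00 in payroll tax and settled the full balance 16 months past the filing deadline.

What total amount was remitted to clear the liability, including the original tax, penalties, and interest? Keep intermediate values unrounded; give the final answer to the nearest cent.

$1,281,508.00

Penalty (uncapped): 16 × 2% × $830,000.00 = $265,600.00; cap = 27.5% × $830,000.00 = $228,250.00 → penalty = $228,250.00
Interest: $830,000.00 × ((1 + 0.015)^16 − 1) = $830,000.00 × 0.2689855… = $223,258.0046…
Total = $830,000.00 + $228,250.0000 + $223,258.0046… = $1,281,508.00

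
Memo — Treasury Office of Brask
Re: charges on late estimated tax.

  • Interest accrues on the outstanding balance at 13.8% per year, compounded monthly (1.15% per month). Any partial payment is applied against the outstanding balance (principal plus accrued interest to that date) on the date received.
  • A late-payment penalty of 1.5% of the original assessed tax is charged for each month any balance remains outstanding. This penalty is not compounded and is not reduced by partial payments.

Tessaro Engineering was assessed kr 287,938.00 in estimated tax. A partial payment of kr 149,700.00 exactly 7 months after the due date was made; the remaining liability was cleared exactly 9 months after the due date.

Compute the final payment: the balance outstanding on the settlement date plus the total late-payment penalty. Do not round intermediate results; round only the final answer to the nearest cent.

kr 204,856.61

Balance at month 7: kr 287,938.0000 × (1 + 0.0115)^7 = kr 311,932.1894…
After kr 149,700.00 payment: kr 311,932.1894… − kr 149,700.00 = kr 162,232.1894…
Balance at month 9: kr 162,232.1894… × (1 + 0.0115)^2 = kr 165,984.9850…
Penalty: 9 × 1.5% × kr 287,938.00 = kr 38,871.63
Final settlement = outstanding balance + penalty = kr 165,984.9850… + kr 38,871.63 = kr 204,856.61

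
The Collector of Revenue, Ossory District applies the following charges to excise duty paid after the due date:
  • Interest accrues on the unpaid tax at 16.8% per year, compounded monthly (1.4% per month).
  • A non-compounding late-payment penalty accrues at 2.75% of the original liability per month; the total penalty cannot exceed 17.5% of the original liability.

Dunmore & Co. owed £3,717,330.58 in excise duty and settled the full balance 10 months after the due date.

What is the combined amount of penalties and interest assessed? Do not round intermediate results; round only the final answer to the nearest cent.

£1,205,000.53

Penalty (uncapped): 10 × 2.75% × £3,717,330.58 = £1,022,265.91…; cap = 17.5% × £3,717,330.58 = £650,532.85… → penalty = £650,532.85…
Interest: £3,717,330.58 × ((1 + 0.014)^10 − 1) = £3,717,330.58 × 0.1491575… = £554,467.6783…
Penalties + interest = £650,532.8515 + £554,467.6783… = £1,205,000.53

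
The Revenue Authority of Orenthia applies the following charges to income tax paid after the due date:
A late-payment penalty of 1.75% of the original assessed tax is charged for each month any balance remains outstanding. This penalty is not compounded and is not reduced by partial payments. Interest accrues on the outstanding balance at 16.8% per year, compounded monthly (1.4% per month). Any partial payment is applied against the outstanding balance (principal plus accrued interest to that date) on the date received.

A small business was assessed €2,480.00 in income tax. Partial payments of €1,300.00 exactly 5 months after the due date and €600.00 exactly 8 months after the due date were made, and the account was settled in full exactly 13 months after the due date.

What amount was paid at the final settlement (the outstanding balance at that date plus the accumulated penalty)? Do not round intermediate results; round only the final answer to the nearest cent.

€1,439.36

Balance at month 5: €2,480.0000 × (1 + 0.014)^5 = €2,658.5293…
After €1,300.00 payment: €2,658.5293… − €1,300.00 = €1,358.5293…
Balance at month 8: €1,358.5293… × (1 + 0.014)^3 = €1,416.3901…
After €600.00 payment: €1,416.3901… − €600.00 = €816.3901…
Balance at month 13: €816.3901… × (1 + 0.014)^5 = €875.1601…
Penalty: 13 × 1.75% × €2,480.00 = €564.20
Final settlement = outstanding balance + penalty = €875.1601… + €564.20 = €1,439.36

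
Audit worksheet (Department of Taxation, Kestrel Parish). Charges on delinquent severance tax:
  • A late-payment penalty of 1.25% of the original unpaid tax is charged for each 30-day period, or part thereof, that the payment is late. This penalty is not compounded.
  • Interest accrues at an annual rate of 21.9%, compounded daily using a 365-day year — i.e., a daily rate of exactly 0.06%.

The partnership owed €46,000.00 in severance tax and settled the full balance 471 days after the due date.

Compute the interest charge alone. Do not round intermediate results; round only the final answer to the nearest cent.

€15,017.25

Interest: €46,000.00 × ((1 + 0.0006)^471 − 1) = €46,000.00 × 0.32646201… = €15,017.2524…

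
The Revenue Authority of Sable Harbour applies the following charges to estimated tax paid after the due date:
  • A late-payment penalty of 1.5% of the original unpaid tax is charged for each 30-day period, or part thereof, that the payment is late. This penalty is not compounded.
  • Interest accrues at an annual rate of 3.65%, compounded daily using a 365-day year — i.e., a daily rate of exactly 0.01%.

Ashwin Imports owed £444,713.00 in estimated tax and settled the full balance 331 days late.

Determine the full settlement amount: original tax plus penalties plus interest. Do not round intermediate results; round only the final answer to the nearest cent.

Penalty periods: ⌈331/30⌉ = 12; penalty = 12 × 1.5% × £444,713.00 = £80,048.34
Interest: £444,713.00 × ((1 + 0.0001)^331 − 1) = £444,713.00 × 0.03365219… = £14,965.5659…
Total = £444,713.00 + £80,048.3400 + £14,965.5659… = £539,726.91

£539,726.91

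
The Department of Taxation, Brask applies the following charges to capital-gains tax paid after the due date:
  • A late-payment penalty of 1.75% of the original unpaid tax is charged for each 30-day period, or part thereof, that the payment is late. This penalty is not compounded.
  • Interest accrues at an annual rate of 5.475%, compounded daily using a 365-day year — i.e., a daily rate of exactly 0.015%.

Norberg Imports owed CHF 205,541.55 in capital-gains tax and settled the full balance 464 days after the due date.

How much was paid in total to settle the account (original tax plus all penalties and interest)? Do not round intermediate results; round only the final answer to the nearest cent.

CHF 277,907.32

Penalty periods: ⌈464/30⌉ = 16; penalty = 16 × 1.75% × CHF 205,541.55 = CHF 57,551.63…
Interest: CHF 205,541.55 × ((1 + 0.00015)^464 − 1) = CHF 205,541.55 × 0.07207367… = CHF 14,814.1335…
Total = CHF 205,541.55 + CHF 57,551.6340 + CHF 14,814.1335… = CHF 277,907.32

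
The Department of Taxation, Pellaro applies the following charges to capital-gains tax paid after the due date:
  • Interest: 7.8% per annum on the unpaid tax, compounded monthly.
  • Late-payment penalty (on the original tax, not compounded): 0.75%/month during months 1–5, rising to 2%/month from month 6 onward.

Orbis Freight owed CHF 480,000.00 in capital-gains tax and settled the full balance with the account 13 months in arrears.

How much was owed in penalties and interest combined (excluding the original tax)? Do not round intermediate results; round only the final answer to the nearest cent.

CHF 136,980.16

Penalty, months 1–5: 5 × 0.75% × CHF 480,000.00 = CHF 18,000.00
Penalty, months 6–13: 8 × 2% × CHF 480,000.00 = CHF 76,800.00
Interest (7.8%/yr ÷ 12 = 0.65%/month): CHF 480,000.00 × ((1 + 0.0065)^13 − 1) = CHF 42,180.1604…
Penalties + interest = CHF 94,800.0000 + CHF 42,180.1604… = CHF 136,980.16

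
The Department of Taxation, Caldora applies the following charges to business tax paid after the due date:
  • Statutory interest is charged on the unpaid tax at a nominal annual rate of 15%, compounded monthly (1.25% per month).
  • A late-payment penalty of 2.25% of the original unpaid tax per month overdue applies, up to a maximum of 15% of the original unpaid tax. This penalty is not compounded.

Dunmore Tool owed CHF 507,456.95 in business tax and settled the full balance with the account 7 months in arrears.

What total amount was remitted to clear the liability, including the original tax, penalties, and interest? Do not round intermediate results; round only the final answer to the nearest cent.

Penalty (uncapped): 7 × 2.25% × CHF 507,456.95 = CHF 79,924.47…; cap = 15% × CHF 507,456.95 = CHF 76,118.54… → penalty = CHF 76,118.54…
Interest: CHF 507,456.95 × ((1 + 0.0125)^7 − 1) = CHF 507,456.95 × 0.0908505… = CHF 46,102.7026…
Total = CHF 507,456.95 + CHF 76,118.5425 + CHF 46,102.7026… = CHF 629,678.20

CHF 629,678.20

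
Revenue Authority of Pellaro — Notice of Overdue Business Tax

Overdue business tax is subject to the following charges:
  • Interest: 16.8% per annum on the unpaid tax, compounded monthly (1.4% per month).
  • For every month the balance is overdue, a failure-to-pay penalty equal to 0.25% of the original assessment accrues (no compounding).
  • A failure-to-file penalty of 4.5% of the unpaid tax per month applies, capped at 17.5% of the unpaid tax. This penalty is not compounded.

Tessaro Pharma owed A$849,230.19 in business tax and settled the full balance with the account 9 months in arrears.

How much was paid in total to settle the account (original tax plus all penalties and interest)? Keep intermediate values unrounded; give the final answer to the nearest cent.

A$1,130,148.24

Failure-to-file: 9 × 4.5% × A$849,230.19 = A$343,938.23…, capped at 17.5% × A$849,230.19 = A$148,615.28…
Failure-to-pay penalty: 9 × 0.25% × A$849,230.19 = A$19,107.68…
Interest: A$849,230.19 × ((1 + 0.014)^9 − 1) = A$849,230.19 × 0.1332914… = A$113,195.0850…
Total = A$849,230.19 + A$167,722.9625… + A$113,195.0850… = A$1,130,148.24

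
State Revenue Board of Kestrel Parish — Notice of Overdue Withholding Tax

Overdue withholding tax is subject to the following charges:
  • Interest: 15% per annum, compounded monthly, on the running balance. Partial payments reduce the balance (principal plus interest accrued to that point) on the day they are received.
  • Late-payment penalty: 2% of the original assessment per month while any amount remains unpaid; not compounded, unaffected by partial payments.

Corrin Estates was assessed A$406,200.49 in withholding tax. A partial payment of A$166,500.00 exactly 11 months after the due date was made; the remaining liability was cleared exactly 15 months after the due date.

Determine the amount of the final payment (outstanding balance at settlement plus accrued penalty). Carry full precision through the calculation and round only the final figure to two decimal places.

A$436,279.95

Monthly rate = 15% ÷ 12 = 1.25%
Balance at month 11: A$406,200.4900 × (1 + 0.0125)^11 = A$465,678.0779…
After A$166,500.00 payment: A$465,678.0779… − A$166,500.00 = A$299,178.0779…
Balance at month 15: A$299,178.0779… × (1 + 0.0125)^4 = A$314,419.8059…
Penalty: 15 × 2% × A$406,200.49 = A$121,860.15…
Final settlement = outstanding balance + penalty = A$314,419.8059… + A$121,860.15… = A$436,279.95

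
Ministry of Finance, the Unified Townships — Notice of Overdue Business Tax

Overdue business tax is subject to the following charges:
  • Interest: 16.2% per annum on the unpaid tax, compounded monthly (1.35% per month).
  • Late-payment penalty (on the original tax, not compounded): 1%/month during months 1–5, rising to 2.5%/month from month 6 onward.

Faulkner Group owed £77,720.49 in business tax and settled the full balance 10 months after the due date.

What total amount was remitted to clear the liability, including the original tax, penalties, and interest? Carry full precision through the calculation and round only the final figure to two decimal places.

£102,474.74

Penalty, months 1–5: 5 × 1% × £77,720.49 = £3,886.02…
Penalty, months 6–10: 5 × 2.5% × £77,720.49 = £9,715.06…
Interest: £77,720.49 × ((1 + 0.0135)^10 − 1) = £77,720.49 × 0.1435036… = £11,153.1689…
Total = £77,720.49 + £13,601.0858… + £11,153.1689… = £102,474.74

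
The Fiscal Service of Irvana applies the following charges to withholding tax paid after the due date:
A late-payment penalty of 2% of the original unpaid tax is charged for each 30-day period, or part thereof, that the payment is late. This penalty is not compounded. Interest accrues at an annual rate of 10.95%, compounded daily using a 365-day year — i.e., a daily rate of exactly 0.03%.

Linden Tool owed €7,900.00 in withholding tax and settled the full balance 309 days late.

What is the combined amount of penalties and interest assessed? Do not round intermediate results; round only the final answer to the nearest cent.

€2,505.23

Penalty periods: ⌈309/30⌉ = 11; penalty = 11 × 2% × €7,900.00 = €1,738.00
Interest: €7,900.00 × ((1 + 0.0003)^309 − 1) = €7,900.00 × 0.09711729… = €767.2266…
Penalties + interest = €1,738.0000 + €767.2266… = €2,505.23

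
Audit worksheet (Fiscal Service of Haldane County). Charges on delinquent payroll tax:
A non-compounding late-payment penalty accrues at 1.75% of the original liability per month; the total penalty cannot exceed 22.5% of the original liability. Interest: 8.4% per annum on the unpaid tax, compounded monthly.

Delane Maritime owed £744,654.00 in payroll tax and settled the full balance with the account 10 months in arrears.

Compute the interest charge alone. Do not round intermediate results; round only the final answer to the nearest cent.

Interest (8.4%/yr ÷ 12 = 0.7%/month): £744,654.00 × ((1 + 0.007)^10 − 1) = £53,798.7707…

£53,798.77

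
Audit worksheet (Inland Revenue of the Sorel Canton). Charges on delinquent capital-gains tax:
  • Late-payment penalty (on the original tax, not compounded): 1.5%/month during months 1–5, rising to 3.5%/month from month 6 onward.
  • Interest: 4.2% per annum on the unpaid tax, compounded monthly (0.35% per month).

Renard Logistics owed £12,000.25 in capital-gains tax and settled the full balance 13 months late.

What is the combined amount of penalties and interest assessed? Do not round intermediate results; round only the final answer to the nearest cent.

£4,817.71

Penalty, months 1–5: 5 × 1.5% × £12,000.25 = £900.02…
Penalty, months 6–13: 8 × 3.5% × £12,000.25 = £3,360.07
Interest: £12,000.25 × ((1 + 0.0035)^13 − 1) = £12,000.25 × 0.0464679… = £557.6261…
Penalties + interest = £4,260.0888… + £557.6261… = £4,817.71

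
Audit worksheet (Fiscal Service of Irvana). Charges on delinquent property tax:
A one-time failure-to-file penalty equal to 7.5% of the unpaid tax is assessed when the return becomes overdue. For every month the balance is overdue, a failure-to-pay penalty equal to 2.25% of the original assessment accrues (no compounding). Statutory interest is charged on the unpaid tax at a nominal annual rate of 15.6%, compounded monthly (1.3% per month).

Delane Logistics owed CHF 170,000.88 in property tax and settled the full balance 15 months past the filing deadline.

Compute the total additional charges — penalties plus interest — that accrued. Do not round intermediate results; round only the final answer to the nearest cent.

CHF 106,468.96

Failure-to-file penalty: 7.5% × CHF 170,000.88 = CHF 12,750.07…
Failure-to-pay penalty: 15 × 2.25% × CHF 170,000.88 = CHF 57,375.30…
Interest: CHF 170,000.88 × ((1 + 0.013)^15 − 1) = CHF 170,000.88 × 0.2137848… = CHF 36,343.5974…
Penalties + interest = CHF 70,125.3630 + CHF 36,343.5974… = CHF 106,468.96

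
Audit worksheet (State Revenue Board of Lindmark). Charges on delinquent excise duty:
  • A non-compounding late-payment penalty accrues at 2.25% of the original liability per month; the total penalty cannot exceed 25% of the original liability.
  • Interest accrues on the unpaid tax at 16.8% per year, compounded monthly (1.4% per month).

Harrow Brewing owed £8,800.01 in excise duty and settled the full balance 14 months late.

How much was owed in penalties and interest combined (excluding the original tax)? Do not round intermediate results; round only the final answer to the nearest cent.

Penalty (uncapped): 14 × 2.25% × £8,800.01 = £2,772.00…; cap = 25% × £8,800.01 = £2,200.00… → penalty = £2,200.00…
Interest: £8,800.01 × ((1 + 0.014)^14 − 1) = £8,800.01 × 0.2148744… = £1,890.8966…
Penalties + interest = £2,200.0025 + £1,890.8966… = £4,090.90

£4,090.90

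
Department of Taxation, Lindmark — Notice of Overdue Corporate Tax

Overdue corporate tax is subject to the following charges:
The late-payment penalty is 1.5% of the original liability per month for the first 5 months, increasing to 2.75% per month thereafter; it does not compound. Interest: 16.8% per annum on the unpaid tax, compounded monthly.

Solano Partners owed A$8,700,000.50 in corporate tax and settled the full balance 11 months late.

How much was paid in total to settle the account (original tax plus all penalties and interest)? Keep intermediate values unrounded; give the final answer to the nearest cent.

Penalty, months 1–5: 5 × 1.5% × A$8,700,000.50 = A$652,500.04…
Penalty, months 6–11: 6 × 2.75% × A$8,700,000.50 = A$1,435,500.08…
Interest (16.8%/yr ÷ 12 = 1.4%/month): A$8,700,000.50 × ((1 + 0.014)^11 − 1) = A$1,437,637.5793…
Total = A$8,700,000.50 + A$2,088,000.1200 + A$1,437,637.5793… = A$12,225,638.20

A$12,225,638.20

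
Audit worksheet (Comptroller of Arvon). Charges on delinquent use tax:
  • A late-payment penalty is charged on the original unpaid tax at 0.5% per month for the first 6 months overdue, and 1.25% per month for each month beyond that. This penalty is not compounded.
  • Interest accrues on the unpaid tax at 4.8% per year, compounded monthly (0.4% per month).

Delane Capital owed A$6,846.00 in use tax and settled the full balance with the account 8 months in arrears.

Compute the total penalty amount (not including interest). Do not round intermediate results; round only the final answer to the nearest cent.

Penalty, months 1–6: 6 × 0.5% × A$6,846.00 = A$205.38
Penalty, months 7–8: 2 × 1.25% × A$6,846.00 = A$171.15
Total penalty = A$205.38 + A$171.15 = A$376.53

A$376.53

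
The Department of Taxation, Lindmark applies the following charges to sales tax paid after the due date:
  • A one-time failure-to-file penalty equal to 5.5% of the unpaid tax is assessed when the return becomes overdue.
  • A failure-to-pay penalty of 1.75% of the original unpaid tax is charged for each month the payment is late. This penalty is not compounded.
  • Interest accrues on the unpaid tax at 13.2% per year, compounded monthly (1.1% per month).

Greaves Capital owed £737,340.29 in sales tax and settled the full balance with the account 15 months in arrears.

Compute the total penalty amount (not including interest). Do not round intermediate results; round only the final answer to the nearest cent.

£234,105.54

Failure-to-file penalty: 5.5% × £737,340.29 = £40,553.72…
Failure-to-pay penalty = 1.75% × £737,340.29 × 15 mo = £193,551.83…
Total penalty = £40,553.72… + £193,551.83… = £234,105.54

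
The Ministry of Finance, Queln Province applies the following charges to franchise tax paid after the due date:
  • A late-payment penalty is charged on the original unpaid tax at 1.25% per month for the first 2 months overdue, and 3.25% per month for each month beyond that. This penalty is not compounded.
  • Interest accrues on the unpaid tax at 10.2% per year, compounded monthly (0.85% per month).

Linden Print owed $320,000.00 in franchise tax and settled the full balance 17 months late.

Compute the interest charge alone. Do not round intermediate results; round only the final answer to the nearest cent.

Interest: $320,000.00 × ((1 + 0.0085)^17 − 1) = $320,000.00 × 0.1547563… = $49,522.0186…

$49,522.02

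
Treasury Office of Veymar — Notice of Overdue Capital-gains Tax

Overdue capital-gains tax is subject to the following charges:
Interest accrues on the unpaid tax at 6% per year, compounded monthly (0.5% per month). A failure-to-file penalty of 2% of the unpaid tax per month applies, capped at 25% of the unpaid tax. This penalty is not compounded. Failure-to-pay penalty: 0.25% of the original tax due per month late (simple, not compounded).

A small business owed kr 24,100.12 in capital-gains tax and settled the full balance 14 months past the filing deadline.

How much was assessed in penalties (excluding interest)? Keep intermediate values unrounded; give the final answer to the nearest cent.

kr 6,868.53

Failure-to-file: 14 × 2% × kr 24,100.12 = kr 6,748.03…, capped at 25% × kr 24,100.12 = kr 6,025.03
Failure-to-pay penalty: 14 × 0.25% × kr 24,100.12 = kr 843.50…
Total penalty = kr 6,025.03 + kr 843.50… = kr 6,868.53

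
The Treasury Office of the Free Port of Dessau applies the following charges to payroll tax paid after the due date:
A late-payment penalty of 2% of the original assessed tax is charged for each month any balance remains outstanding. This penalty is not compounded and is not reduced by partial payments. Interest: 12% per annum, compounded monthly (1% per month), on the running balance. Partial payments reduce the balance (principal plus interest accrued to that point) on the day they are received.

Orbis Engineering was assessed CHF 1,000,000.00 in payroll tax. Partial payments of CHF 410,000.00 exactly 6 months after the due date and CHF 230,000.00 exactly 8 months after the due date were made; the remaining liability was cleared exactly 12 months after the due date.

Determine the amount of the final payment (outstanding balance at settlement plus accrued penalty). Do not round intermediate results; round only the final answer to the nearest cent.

CHF 692,262.85

Balance at month 6: CHF 1,000,000.0000 × (1 + 0.01)^6 = CHF 1,061,520.1506…
After CHF 410,000.00 payment: CHF 1,061,520.1506… − CHF 410,000.00 = CHF 651,520.1506…
Balance at month 8: CHF 651,520.1506… × (1 + 0.01)^2 = CHF 664,615.7056…
After CHF 230,000.00 payment: CHF 664,615.7056… − CHF 230,000.00 = CHF 434,615.7056…
Balance at month 12: CHF 434,615.7056… × (1 + 0.01)^4 = CHF 452,262.8461…
Penalty: 12 × 2% × CHF 1,000,000.00 = CHF 240,000.00
Final settlement = outstanding balance + penalty = CHF 452,262.8461… + CHF 240,000.00 = CHF 692,262.85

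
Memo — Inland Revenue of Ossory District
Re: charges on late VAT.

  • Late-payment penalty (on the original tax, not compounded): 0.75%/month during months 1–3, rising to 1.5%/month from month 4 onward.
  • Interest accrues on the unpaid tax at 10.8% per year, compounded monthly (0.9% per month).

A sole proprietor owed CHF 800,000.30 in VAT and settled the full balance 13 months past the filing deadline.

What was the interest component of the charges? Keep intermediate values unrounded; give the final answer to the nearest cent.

CHF 98,825.05

Interest: CHF 800,000.30 × ((1 + 0.009)^13 − 1) = CHF 800,000.30 × 0.1235313… = CHF 98,825.0467…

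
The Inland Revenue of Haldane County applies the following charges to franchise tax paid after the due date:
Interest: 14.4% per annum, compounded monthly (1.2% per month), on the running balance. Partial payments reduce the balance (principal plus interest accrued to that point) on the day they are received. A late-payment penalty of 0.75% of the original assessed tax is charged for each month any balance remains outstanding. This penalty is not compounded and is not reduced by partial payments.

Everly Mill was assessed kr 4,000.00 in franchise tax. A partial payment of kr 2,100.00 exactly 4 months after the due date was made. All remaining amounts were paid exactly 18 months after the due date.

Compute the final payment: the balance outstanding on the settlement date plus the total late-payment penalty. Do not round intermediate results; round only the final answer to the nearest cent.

Balance at month 4: kr 4,000.0000 × (1 + 0.012)^4 = kr 4,195.4837…
After kr 2,100.00 payment: kr 4,195.4837… − kr 2,100.00 = kr 2,095.4837…
Balance at month 18: kr 2,095.4837… × (1 + 0.012)^14 = kr 2,476.3468…
Penalty: 18 × 0.75% × kr 4,000.00 = kr 540.00
Final settlement = outstanding balance + penalty = kr 2,476.3468… + kr 540.00 = kr 3,016.35

kr 3,016.35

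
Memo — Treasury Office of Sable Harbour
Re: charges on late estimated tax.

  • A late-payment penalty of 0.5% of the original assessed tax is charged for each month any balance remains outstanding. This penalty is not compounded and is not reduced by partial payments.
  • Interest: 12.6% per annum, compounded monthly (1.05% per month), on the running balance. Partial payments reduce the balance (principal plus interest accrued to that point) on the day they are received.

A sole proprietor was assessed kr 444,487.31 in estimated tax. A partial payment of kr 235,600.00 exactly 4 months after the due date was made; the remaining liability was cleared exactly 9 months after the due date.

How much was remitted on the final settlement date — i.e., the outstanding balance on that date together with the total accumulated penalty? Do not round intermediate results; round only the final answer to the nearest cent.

Balance at month 4: kr 444,487.3100 × (1 + 0.0105)^4 = kr 463,451.8690…
After kr 235,600.00 payment: kr 463,451.8690… − kr 235,600.00 = kr 227,851.8690…
Balance at month 9: kr 227,851.8690… × (1 + 0.0105)^5 = kr 240,067.9503…
Penalty: 9 × 0.5% × kr 444,487.31 = kr 20,001.93…
Final settlement = outstanding balance + penalty = kr 240,067.9503… + kr 20,001.93… = kr 260,069.88

kr 260,069.88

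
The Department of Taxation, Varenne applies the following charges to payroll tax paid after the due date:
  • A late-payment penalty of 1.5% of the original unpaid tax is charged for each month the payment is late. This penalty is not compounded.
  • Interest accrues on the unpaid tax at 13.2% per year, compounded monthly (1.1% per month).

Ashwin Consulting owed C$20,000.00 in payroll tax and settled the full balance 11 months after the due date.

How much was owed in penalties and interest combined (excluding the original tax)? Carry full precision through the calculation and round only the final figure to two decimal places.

Late-payment penalty: 11 × 1.5% × C$20,000.00 = C$3,300.00
Interest: C$20,000.00 × ((1 + 0.011)^11 − 1) = C$20,000.00 × 0.1278795… = C$2,557.5904…
Penalties + interest = C$3,300.0000 + C$2,557.5904… = C$5,857.59

C$5,857.59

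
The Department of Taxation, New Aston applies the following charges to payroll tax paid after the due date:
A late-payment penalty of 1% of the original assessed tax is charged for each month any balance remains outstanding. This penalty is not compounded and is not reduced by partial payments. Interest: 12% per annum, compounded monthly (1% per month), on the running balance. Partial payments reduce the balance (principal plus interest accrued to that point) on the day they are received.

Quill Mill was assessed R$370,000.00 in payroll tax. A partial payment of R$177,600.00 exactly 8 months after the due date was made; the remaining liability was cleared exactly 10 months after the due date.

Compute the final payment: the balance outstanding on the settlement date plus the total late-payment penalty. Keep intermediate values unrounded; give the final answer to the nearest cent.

R$264,540.43

Balance at month 8: R$370,000.0000 × (1 + 0.01)^8 = R$400,656.9811…
After R$177,600.00 payment: R$400,656.9811… − R$177,600.00 = R$223,056.9811…
Balance at month 10: R$223,056.9811… × (1 + 0.01)^2 = R$227,540.4264…
Penalty: 10 × 1% × R$370,000.00 = R$37,000.00
Final settlement = outstanding balance + penalty = R$227,540.4264… + R$37,000.00 = R$264,540.43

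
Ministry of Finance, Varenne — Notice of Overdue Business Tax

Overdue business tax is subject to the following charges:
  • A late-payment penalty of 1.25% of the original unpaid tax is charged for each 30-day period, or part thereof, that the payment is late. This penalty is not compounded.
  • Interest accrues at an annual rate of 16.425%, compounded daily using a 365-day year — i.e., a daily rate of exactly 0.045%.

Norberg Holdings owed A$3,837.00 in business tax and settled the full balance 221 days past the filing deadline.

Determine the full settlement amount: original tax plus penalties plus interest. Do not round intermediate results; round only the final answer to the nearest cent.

Penalty periods: ⌈221/30⌉ = 8; penalty = 8 × 1.25% × A$3,837.00 = A$383.70
Interest: A$3,837.00 × ((1 + 0.00045)^221 − 1) = A$3,837.00 × 0.10453853… = A$401.1144…
Total = A$3,837.00 + A$383.7000 + A$401.1144… = A$4,621.81

A$4,621.81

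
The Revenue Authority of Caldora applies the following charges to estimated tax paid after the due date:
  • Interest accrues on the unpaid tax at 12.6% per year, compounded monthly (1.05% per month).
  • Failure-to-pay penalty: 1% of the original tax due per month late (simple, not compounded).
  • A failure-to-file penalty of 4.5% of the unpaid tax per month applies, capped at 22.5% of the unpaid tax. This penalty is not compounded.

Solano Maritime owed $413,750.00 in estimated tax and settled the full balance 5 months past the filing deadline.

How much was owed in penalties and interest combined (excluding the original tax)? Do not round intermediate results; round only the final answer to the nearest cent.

$135,964.10

Failure-to-file: 5 × 4.5% × $413,750.00 = $93,093.75, capped at 22.5% × $413,750.00 = $93,093.75
Failure-to-pay penalty: 5 × 1% × $413,750.00 = $20,687.50
Interest: $413,750.00 × ((1 + 0.0105)^5 − 1) = $413,750.00 × 0.0536141… = $22,182.8492…
Penalties + interest = $113,781.2500 + $22,182.8492… = $135,964.10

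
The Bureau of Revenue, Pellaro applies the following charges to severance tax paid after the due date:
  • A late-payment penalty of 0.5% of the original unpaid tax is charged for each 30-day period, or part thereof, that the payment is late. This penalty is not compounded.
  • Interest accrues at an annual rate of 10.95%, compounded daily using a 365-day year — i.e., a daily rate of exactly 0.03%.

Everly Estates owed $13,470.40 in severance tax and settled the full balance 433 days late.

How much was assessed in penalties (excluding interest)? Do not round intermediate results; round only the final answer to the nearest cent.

Penalty periods: ⌈433/30⌉ = 15; penalty = 15 × 0.5% × $13,470.40 = $1,010.28

$1,010.28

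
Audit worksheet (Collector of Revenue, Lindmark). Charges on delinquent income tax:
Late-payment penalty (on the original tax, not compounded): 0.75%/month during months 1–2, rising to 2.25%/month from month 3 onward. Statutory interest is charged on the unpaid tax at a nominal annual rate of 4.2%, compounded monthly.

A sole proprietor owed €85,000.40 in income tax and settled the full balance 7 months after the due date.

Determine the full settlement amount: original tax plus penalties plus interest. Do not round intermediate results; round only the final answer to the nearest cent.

€97,942.46

Penalty, months 1–2: 2 × 0.75% × €85,000.40 = €1,275.01…
Penalty, months 3–7: 5 × 2.25% × €85,000.40 = €9,562.55…
Interest (4.2%/yr ÷ 12 = 0.35%/month): €85,000.40 × ((1 + 0.0035)^7 − 1) = €2,104.5042…
Total = €85,000.40 + €10,837.5510 + €2,104.5042… = €97,942.46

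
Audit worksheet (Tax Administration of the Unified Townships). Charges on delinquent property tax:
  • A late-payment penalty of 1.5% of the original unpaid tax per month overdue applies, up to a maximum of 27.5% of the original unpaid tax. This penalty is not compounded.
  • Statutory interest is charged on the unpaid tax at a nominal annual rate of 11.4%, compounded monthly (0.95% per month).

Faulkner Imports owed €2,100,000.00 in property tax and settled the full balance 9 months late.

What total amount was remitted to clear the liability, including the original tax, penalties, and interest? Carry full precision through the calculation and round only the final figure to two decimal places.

Penalty: 9 × 1.5% × €2,100,000.00 = €283,500.00 (below the 27.5% cap of €577,500.00)
Interest: €2,100,000.00 × ((1 + 0.0095)^9 − 1) = €2,100,000.00 × 0.0888221… = €186,526.3167…
Total = €2,100,000.00 + €283,500.0000 + €186,526.3167… = €2,570,026.32

€2,570,026.32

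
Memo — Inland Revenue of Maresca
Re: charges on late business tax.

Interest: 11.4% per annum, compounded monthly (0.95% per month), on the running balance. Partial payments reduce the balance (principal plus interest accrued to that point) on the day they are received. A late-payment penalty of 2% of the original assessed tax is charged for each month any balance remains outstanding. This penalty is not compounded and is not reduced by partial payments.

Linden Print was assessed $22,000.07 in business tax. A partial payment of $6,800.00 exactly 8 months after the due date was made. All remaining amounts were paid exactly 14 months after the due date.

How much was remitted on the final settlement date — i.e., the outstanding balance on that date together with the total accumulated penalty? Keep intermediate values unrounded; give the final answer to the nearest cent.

$24,076.91

Balance at month 8: $22,000.0700 × (1 + 0.0095)^8 = $23,728.7384…
After $6,800.00 payment: $23,728.7384… − $6,800.00 = $16,928.7384…
Balance at month 14: $16,928.7384… × (1 + 0.0095)^6 = $17,916.8862…
Penalty: 14 × 2% × $22,000.07 = $6,160.02…
Final settlement = outstanding balance + penalty = $17,916.8862… + $6,160.02… = $24,076.91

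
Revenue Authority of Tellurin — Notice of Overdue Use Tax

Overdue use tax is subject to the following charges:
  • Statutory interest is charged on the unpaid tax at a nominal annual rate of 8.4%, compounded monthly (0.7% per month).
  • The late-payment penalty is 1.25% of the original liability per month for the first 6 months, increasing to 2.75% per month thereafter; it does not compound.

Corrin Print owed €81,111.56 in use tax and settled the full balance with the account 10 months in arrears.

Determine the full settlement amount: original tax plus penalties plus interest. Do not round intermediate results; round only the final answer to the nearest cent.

Penalty, months 1–6: 6 × 1.25% × €81,111.56 = €6,083.37…
Penalty, months 7–10: 4 × 2.75% × €81,111.56 = €8,922.27…
Interest: €81,111.56 × ((1 + 0.007)^10 − 1) = €81,111.56 × 0.0722467… = €5,860.0400…
Total = €81,111.56 + €15,005.6386 + €5,860.0400… = €101,977.24

€101,977.24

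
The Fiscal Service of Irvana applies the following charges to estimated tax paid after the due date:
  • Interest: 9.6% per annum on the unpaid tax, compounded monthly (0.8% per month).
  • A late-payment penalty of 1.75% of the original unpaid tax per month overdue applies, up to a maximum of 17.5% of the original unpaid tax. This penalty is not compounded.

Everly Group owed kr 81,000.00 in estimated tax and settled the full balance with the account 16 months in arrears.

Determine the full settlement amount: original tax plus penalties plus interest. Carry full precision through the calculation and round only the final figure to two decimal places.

Penalty (uncapped): 16 × 1.75% × kr 81,000.00 = kr 22,680.00; cap = 17.5% × kr 81,000.00 = kr 14,175.00 → penalty = kr 14,175.00
Interest: kr 81,000.00 × ((1 + 0.008)^16 − 1) = kr 81,000.00 × 0.1359743… = kr 11,013.9199…
Total = kr 81,000.00 + kr 14,175.0000 + kr 11,013.9199… = kr 106,188.92

kr 106,188.92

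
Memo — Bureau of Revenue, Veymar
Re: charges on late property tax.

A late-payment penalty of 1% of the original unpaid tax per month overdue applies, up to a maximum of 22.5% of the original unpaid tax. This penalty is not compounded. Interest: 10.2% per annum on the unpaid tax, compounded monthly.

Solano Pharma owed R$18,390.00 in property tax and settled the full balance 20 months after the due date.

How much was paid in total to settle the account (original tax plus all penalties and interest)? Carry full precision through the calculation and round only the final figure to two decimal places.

Penalty: 20 × 1% × R$18,390.00 = R$3,678.00 (below the 22.5% cap of R$4,137.75)
Interest (10.2%/yr ÷ 12 = 0.85%/month): R$18,390.00 × ((1 + 0.0085)^20 − 1) = R$3,392.1016…
Total = R$18,390.00 + R$3,678.0000 + R$3,392.1016… = R$25,460.10

R$25,460.10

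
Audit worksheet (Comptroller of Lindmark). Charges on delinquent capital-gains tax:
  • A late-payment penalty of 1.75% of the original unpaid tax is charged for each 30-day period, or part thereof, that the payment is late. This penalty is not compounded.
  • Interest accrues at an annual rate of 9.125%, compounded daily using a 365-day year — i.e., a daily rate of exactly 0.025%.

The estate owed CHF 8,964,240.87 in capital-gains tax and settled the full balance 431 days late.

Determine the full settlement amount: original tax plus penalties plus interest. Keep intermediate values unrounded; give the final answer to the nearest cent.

CHF 12,337,074.77

Penalty periods: ⌈431/30⌉ = 15; penalty = 15 × 1.75% × CHF 8,964,240.87 = CHF 2,353,113.23…
Interest: CHF 8,964,240.87 × ((1 + 0.00025)^431 − 1) = CHF 8,964,240.87 × 0.11375427… = CHF 1,019,720.6743…
Total = CHF 8,964,240.87 + CHF 2,353,113.2284… + CHF 1,019,720.6743… = CHF 12,337,074.77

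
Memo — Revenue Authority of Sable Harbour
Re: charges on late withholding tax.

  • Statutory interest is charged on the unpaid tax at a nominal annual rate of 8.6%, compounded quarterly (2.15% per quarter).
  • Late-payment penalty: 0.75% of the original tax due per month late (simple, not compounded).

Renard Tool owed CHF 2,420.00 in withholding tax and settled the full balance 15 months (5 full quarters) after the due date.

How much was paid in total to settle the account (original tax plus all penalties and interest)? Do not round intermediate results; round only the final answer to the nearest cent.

CHF 2,963.83

Late-payment penalty: 15 × 0.75% × CHF 2,420.00 = CHF 272.25
Interest: CHF 2,420.00 × ((1 + 0.0215)^5 − 1) = CHF 2,420.00 × 0.1122230… = CHF 271.5796…
Total = CHF 2,420.00 + CHF 272.2500 + CHF 271.5796… = CHF 2,963.83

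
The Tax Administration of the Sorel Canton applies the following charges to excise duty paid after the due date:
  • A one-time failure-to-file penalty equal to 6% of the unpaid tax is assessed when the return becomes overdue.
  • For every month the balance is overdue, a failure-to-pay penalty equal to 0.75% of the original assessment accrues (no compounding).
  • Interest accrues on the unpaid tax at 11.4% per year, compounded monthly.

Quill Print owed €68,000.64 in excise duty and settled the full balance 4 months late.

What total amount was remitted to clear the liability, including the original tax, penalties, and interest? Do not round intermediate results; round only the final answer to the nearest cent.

€76,741.78

Failure-to-file penalty: 6% × €68,000.64 = €4,080.04…
Failure-to-pay penalty = 0.75% × €68,000.64 × 4 mo = €2,040.02…
Interest (11.4%/yr ÷ 12 = 0.95%/month): €68,000.64 × ((1 + 0.0095)^4 − 1) = €2,621.0804…
Total = €68,000.64 + €6,120.0576 + €2,621.0804… = €76,741.78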